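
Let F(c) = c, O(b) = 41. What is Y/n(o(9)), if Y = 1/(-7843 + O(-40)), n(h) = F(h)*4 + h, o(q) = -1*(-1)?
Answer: -1/39010 ≈ -2.5634e-5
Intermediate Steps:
o(q) = 1
n(h) = 5*h (n(h) = h*4 + h = 4*h + h = 5*h)
Y = -1/7802 (Y = 1/(-7843 + 41) = 1/(-7802) = -1/7802 ≈ -0.00012817)
Y/n(o(9)) = -1/(7802*(5*1)) = -1/7802/5 = -1/7802*⅕ = -1/39010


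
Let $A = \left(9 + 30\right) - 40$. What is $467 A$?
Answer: $-467$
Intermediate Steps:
$A = -1$ ($A = 39 - 40 = -1$)
$467 A = 467 \left(-1\right) = -467$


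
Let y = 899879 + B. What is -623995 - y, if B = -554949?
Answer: -968925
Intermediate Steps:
y = 344930 (y = 899879 - 554949 = 344930)
-623995 - y = -623995 - 1*344930 = -623995 - 344930 = -968925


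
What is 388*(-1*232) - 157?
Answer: -90173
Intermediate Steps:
388*(-1*232) - 157 = 388*(-232) - 157 = -90016 - 157 = -90173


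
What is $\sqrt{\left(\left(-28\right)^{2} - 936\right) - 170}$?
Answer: $i \sqrt{322} \approx 17.944 i$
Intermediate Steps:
$\sqrt{\left(\left(-28\right)^{2} - 936\right) - 170} = \sqrt{\left(784 - 936\right) - 170} = \sqrt{-152 - 170} = \sqrt{-322} = i \sqrt{322}$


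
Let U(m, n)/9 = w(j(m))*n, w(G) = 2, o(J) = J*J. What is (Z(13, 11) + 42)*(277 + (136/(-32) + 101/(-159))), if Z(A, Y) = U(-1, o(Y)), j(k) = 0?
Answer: 32017025/53 ≈ 6.0410e+5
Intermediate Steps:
o(J) = J²
U(m, n) = 18*n (U(m, n) = 9*(2*n) = 18*n)
Z(A, Y) = 18*Y²
(Z(13, 11) + 42)*(277 + (136/(-32) + 101/(-159))) = (18*11² + 42)*(277 + (136/(-32) + 101/(-159))) = (18*121 + 42)*(277 + (136*(-1/32) + 101*(-1/159))) = (2178 + 42)*(277 + (-17/4 - 101/159)) = 2220*(277 - 3107/636) = 2220*(173065/636) = 32017025/53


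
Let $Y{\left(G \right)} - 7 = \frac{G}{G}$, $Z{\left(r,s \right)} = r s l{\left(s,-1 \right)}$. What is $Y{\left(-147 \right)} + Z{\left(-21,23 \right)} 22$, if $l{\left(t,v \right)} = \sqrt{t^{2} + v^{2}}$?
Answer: $8 - 10626 \sqrt{530} \approx -2.4462 \cdot 10^{5}$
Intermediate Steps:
$Z{\left(r,s \right)} = r s \sqrt{1 + s^{2}}$ ($Z{\left(r,s \right)} = r s \sqrt{s^{2} + \left(-1\right)^{2}} = r s \sqrt{s^{2} + 1} = r s \sqrt{1 + s^{2}}$)
$Y{\left(G \right)} = 8$ ($Y{\left(G \right)} = 7 + \frac{G}{G} = 7 + 1 = 8$)
$Y{\left(-147 \right)} + Z{\left(-21,23 \right)} 22 = 8 + \left(-21\right) 23 \sqrt{1 + 23^{2}} \cdot 22 = 8 + \left(-21\right) 23 \sqrt{1 + 529} \cdot 22 = 8 + \left(-21\right) 23 \sqrt{530} \cdot 22 = 8 + - 483 \sqrt{530} \cdot 22 = 8 - 10626 \sqrt{530}$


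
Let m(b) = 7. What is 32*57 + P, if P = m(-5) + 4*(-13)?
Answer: 1779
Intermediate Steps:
P = -45 (P = 7 + 4*(-13) = 7 - 52 = -45)
32*57 + P = 32*57 - 45 = 1824 - 45 = 1779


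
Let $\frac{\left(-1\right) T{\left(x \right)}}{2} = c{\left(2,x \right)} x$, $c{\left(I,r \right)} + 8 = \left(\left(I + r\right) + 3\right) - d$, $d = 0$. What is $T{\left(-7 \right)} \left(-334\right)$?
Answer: $46760$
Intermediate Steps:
$c{\left(I,r \right)} = -5 + I + r$ ($c{\left(I,r \right)} = -8 - \left(-3 - I - r\right) = -8 + \left(\left(3 + I + r\right) + 0\right) = -8 + \left(3 + I + r\right) = -5 + I + r$)
$T{\left(x \right)} = - 2 x \left(-3 + x\right)$ ($T{\left(x \right)} = - 2 \left(-5 + 2 + x\right) x = - 2 \left(-3 + x\right) x = - 2 x \left(-3 + x\right)$)
$T{\left(-7 \right)} \left(-334\right) = 2 \left(-7\right) \left(3 - -7\right) \left(-334\right) = 2 \left(-7\right) \left(3 + 7\right) \left(-334\right) = 2 \left(-7\right) 10 \left(-334\right) = \left(-140\right) \left(-334\right) = 46760$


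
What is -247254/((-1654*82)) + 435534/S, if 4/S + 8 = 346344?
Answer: 2557284647022411/67814 ≈ 3.7710e+10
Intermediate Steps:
S = 1/86584 (S = 4/(-8 + 346344) = 4/346336 = 4*(1/346336) = 1/86584 ≈ 1.1549e-5)
-247254/((-1654*82)) + 435534/S = -247254/((-1654*82)) + 435534/(1/86584) = -247254/(-135628) + 435534*86584 = -247254*(-1/135628) + 37710275856 = 123627/67814 + 37710275856 = 2557284647022411/67814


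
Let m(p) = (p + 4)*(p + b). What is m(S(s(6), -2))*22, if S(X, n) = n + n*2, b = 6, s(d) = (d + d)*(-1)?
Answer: 0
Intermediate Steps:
s(d) = -2*d (s(d) = (2*d)*(-1) = -2*d)
S(X, n) = 3*n (S(X, n) = n + 2*n = 3*n)
m(p) = (4 + p)*(6 + p) (m(p) = (p + 4)*(p + 6) = (4 + p)*(6 + p))
m(S(s(6), -2))*22 = (24 + (3*(-2))² + 10*(3*(-2)))*22 = (24 + (-6)² + 10*(-6))*22 = (24 + 36 - 60)*22 = 0*22 = 0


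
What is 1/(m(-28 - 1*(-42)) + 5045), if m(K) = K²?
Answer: 1/5241 ≈ 0.00019080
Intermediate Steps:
1/(m(-28 - 1*(-42)) + 5045) = 1/((-28 - 1*(-42))² + 5045) = 1/((-28 + 42)² + 5045) = 1/(14² + 5045) = 1/(196 + 5045) = 1/5241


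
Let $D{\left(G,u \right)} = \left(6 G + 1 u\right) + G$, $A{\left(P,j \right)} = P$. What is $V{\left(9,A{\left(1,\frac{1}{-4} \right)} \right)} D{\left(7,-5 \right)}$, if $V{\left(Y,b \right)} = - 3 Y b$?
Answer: $-1188$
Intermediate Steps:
$D{\left(G,u \right)} = u + 7 G$ ($D{\left(G,u \right)} = \left(6 G + u\right) + G = \left(u + 6 G\right) + G = u + 7 G$)
$V{\left(Y,b \right)} = - 3 Y b$
$V{\left(9,A{\left(1,\frac{1}{-4} \right)} \right)} D{\left(7,-5 \right)} = \left(-3\right) 9 \cdot 1 \left(-5 + 7 \cdot 7\right) = - 27 \left(-5 + 49\right) = \left(-27\right) 44 = -1188$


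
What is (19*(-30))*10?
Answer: -5700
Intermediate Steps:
(19*(-30))*10 = -570*10 = -5700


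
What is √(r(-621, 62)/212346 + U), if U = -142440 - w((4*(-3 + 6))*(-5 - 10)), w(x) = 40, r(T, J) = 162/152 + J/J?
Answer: I*√1030781841379885978/2689716 ≈ 377.47*I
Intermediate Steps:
r(T, J) = 157/76 (r(T, J) = 162*(1/152) + 1 = 81/76 + 1 = 157/76)
U = -142480 (U = -142440 - 1*40 = -142440 - 40 = -142480)
√(r(-621, 62)/212346 + U) = √((157/76)/212346 - 142480) = √((157/76)*(1/212346) - 142480) = √(157/16138296 - 142480) = √(-2299384413923/16138296) = I*√1030781841379885978/2689716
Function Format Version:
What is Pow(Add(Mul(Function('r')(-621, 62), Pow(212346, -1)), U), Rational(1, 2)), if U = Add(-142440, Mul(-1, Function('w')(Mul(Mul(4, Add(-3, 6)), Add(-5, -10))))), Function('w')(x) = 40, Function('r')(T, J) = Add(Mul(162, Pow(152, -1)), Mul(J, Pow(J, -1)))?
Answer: Mul(Rational(1, 2689716), I, Pow(1030781841379885978, Rational(1, 2))) ≈ Mul(377.47, I)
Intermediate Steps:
Function('r')(T, J) = Rational(157, 76) (Function('r')(T, J) = Add(Mul(162, Rational(1, 152)), 1) = Add(Rational(81, 76), 1) = Rational(157, 76))
U = -142480 (U = Add(-142440, Mul(-1, 40)) = Add(-142440, -40) = -142480)
Pow(Add(Mul(Function('r')(-621, 62), Pow(212346, -1)), U), Rational(1, 2)) = Pow(Add(Mul(Rational(157, 76), Pow(212346, -1)), -142480), Rational(1, 2)) = Pow(Add(Mul(Rational(157, 76), Rational(1, 212346)), -142480), Rational(1, 2)) = Pow(Add(Rational(157, 16138296), -142480), Rational(1, 2)) = Pow(Rational(-2299384413923, 16138296), Rational(1, 2)) = Mul(Rational(1, 2689716), I, Pow(1030781841379885978, Rational(1, 2)))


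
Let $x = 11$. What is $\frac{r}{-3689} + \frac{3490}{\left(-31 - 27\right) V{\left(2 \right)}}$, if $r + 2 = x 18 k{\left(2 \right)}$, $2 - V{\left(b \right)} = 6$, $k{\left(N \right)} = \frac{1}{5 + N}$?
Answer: $\frac{45039791}{2995468} \approx 15.036$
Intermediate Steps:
$V{\left(b \right)} = -4$ ($V{\left(b \right)} = 2 - 6 = -4$)
$r = \frac{184}{7}$ ($r = -2 + \frac{11 \cdot 18}{5 + 2} = -2 + \frac{198}{7} = \frac{184}{7} \approx 26.286$)
$\frac{r}{-3689} + \frac{3490}{\left(-31 - 27\right) V{\left(2 \right)}} = \frac{184}{7 \left(-3689\right)} + \frac{3490}{\left(-31 - 27\right) \left(-4\right)} = \frac{184}{7} \left(- \frac{1}{3689}\right) + \frac{3490}{\left(-58\right) \left(-4\right)} = - \frac{184}{25823} + \frac{3490}{232} = - \frac{184}{25823} + 3490 \cdot \frac{1}{232} = - \frac{184}{25823} + \frac{1745}{116} = \frac{45039791}{2995468}$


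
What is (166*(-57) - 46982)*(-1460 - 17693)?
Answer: 1081071932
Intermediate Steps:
(166*(-57) - 46982)*(-1460 - 17693) = (-9462 - 46982)*(-19153) = -56444*(-19153) = 1081071932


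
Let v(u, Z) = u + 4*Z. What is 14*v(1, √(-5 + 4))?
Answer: 14 + 56*I ≈ 14.0 + 56.0*I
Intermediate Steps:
14*v(1, √(-5 + 4)) = 14*(1 + 4*√(-5 + 4)) = 14*(1 + 4*√(-1)) = 14*(1 + 4*I) = 14 + 56*I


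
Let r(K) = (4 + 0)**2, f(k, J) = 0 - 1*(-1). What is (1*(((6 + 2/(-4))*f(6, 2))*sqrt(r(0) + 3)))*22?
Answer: 121*sqrt(19) ≈ 527.43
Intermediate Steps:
f(k, J) = 1 (f(k, J) = 0 + 1 = 1)
r(K) = 16 (r(K) = 4**2 = 16)
(1*(((6 + 2/(-4))*f(6, 2))*sqrt(r(0) + 3)))*22 = (1*(((6 + 2/(-4))*1)*sqrt(16 + 3)))*22 = (1*(((6 + 2*(-1/4))*1)*sqrt(19)))*22 = (1*(((6 - 1/2)*1)*sqrt(19)))*22 = (1*(((11/2)*1)*sqrt(19)))*22 = (1*(11*sqrt(19)/2))*22 = (11*sqrt(19)/2)*22 = 121*sqrt(19)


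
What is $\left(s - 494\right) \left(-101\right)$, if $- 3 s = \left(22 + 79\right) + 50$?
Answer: $\frac{164933}{3} \approx 54978.0$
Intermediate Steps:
$s = - \frac{151}{3}$ ($s = - \frac{\left(22 + 79\right) + 50}{3} = - \frac{101 + 50}{3} = \left(- \frac{1}{3}\right) 151 = - \frac{151}{3} \approx -50.333$)
$\left(s - 494\right) \left(-101\right) = \left(- \frac{151}{3} - 494\right) \left(-101\right) = \left(- \frac{1633}{3}\right) \left(-101\right) = \frac{164933}{3}$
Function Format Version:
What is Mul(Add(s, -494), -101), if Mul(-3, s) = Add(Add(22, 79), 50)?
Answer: Rational(164933, 3) ≈ 54978.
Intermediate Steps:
s = Rational(-151, 3) (s = Mul(Rational(-1, 3), Add(Add(22, 79), 50)) = Mul(Rational(-1, 3), Add(101, 50)) = Mul(Rational(-1, 3), 151) = Rational(-151, 3) ≈ -50.333)
Mul(Add(s, -494), -101) = Mul(Add(Rational(-151, 3), -494), -101) = Mul(Rational(-1633, 3), -101) = Rational(164933, 3)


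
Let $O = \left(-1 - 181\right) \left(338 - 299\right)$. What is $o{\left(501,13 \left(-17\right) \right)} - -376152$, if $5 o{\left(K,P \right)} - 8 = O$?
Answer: $374734$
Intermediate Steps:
$O = -7098$ ($O = \left(-182\right) 39 = -7098$)
$o{\left(K,P \right)} = -1418$ ($o{\left(K,P \right)} = \frac{8}{5} + \frac{1}{5} \left(-7098\right) = \frac{8}{5} - \frac{7098}{5} = -1418$)
$o{\left(501,13 \left(-17\right) \right)} - -376152 = -1418 - -376152 = -1418 + 376152 = 374734$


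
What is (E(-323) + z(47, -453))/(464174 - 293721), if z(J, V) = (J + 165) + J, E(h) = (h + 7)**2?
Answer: 100115/170453 ≈ 0.58735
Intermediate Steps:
E(h) = (7 + h)**2
z(J, V) = 165 + 2*J (z(J, V) = (165 + J) + J = 165 + 2*J)
(E(-323) + z(47, -453))/(464174 - 293721) = ((7 - 323)**2 + (165 + 2*47))/(464174 - 293721) = ((-316)**2 + (165 + 94))/170453 = (99856 + 259)*(1/170453) = 100115*(1/170453) = 100115/170453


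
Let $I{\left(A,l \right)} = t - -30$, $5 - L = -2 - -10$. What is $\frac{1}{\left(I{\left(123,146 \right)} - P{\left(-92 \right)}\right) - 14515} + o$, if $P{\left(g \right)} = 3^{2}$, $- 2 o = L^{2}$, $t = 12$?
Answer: $- \frac{32585}{7241} \approx -4.5001$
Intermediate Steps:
$L = -3$ ($L = 5 - \left(-2 - -10\right) = 5 - \left(-2 + 10\right) = 5 - 8 = -3$)
$I{\left(A,l \right)} = 42$ ($I{\left(A,l \right)} = 12 - -30 = 12 + 30 = 42$)
$o = - \frac{9}{2}$ ($o = - \frac{\left(-3\right)^{2}}{2} = \left(- \frac{1}{2}\right) 9 = - \frac{9}{2} \approx -4.5$)
$P{\left(g \right)} = 9$
$\frac{1}{\left(I{\left(123,146 \right)} - P{\left(-92 \right)}\right) - 14515} + o = \frac{1}{\left(42 - 9\right) - 14515} - \frac{9}{2} = \frac{1}{33 - 14515} - \frac{9}{2} = \frac{1}{-14482} - \frac{9}{2} = - \frac{1}{14482} - \frac{9}{2} = - \frac{32585}{7241}$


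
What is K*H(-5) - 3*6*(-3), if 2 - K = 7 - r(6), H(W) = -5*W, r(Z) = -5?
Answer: -196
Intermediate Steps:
K = -10 (K = 2 - (7 - 1*(-5)) = 2 - (7 + 5) = 2 - 1*12 = 2 - 12 = -10)
K*H(-5) - 3*6*(-3) = -(-50)*(-5) - 3*6*(-3) = -10*25 - 18*(-3) = -250 + 54 = -196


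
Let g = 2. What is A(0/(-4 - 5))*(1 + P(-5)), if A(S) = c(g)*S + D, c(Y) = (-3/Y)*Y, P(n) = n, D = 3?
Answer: -12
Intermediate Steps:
c(Y) = -3
A(S) = 3 - 3*S (A(S) = -3*S + 3 = 3 - 3*S)
A(0/(-4 - 5))*(1 + P(-5)) = (3 - 0/(-4 - 5))*(1 - 5) = (3 - 0/(-9))*(-4) = (3 - 0*(-1)/9)*(-4) = (3 - 3*0)*(-4) = (3 + 0)*(-4) = 3*(-4) = -12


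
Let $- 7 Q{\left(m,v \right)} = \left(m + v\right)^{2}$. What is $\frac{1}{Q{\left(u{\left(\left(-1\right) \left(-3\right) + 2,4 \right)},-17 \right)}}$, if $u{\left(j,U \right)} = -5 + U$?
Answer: $- \frac{7}{324} \approx -0.021605$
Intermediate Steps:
$Q{\left(m,v \right)} = - \frac{\left(m + v\right)^{2}}{7}$
$\frac{1}{Q{\left(u{\left(\left(-1\right) \left(-3\right) + 2,4 \right)},-17 \right)}} = \frac{1}{\left(- \frac{1}{7}\right) \left(\left(-5 + 4\right) - 17\right)^{2}} = \frac{1}{\left(- \frac{1}{7}\right) \left(-1 - 17\right)^{2}} = \frac{1}{\left(- \frac{1}{7}\right) \left(-18\right)^{2}} = \frac{1}{\left(- \frac{1}{7}\right) 324} = \frac{1}{- \frac{324}{7}} = - \frac{7}{324}$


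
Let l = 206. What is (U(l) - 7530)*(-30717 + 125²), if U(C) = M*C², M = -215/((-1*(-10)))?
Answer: 13883191168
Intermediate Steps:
M = -43/2 (M = -215/10 = -215*⅒ = -43/2 ≈ -21.500)
U(C) = -43*C²/2
(U(l) - 7530)*(-30717 + 125²) = (-43/2*206² - 7530)*(-30717 + 125²) = (-43/2*42436 - 7530)*(-30717 + 15625) = (-912374 - 7530)*(-15092) = -919904*(-15092) = 13883191168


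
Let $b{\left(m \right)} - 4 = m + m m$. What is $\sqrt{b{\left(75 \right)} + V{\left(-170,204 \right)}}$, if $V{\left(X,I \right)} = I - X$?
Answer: $\sqrt{6078} \approx 77.962$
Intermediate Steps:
$b{\left(m \right)} = 4 + m + m^{2}$ ($b{\left(m \right)} = 4 + \left(m + m m\right) = 4 + \left(m + m^{2}\right) = 4 + m + m^{2}$)
$\sqrt{b{\left(75 \right)} + V{\left(-170,204 \right)}} = \sqrt{\left(4 + 75 + 75^{2}\right) + \left(204 - -170\right)} = \sqrt{\left(4 + 75 + 5625\right) + \left(204 + 170\right)} = \sqrt{5704 + 374} = \sqrt{6078}$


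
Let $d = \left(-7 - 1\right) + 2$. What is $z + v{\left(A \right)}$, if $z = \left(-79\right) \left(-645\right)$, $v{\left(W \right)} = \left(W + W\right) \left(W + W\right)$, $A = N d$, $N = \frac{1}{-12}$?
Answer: $50956$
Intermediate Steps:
$d = -6$ ($d = -8 + 2 = -6$)
$N = - \frac{1}{12} \approx -0.083333$
$A = \frac{1}{2}$ ($A = \left(- \frac{1}{12}\right) \left(-6\right) = \frac{1}{2} \approx 0.5$)
$v{\left(W \right)} = 4 W^{2}$ ($v{\left(W \right)} = 2 W 2 W = 4 W^{2}$)
$z = 50955$
$z + v{\left(A \right)} = 50955 + \frac{4}{4} = 50955 + 4 \cdot \frac{1}{4} = 50955 + 1 = 50956$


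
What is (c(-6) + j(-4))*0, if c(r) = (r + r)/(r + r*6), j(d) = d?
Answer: 0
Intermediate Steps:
c(r) = 2/7 (c(r) = (2*r)/(r + 6*r) = (2*r)/((7*r)) = (2*r)*(1/(7*r)) = 2/7)
(c(-6) + j(-4))*0 = (2/7 - 4)*0 = -26/7*0 = 0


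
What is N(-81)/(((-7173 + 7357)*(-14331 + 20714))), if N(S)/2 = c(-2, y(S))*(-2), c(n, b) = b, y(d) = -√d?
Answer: 9*I/293618 ≈ 3.0652e-5*I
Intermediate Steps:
N(S) = 4*√S (N(S) = 2*(-√S*(-2)) = 2*(2*√S) = 4*√S)
N(-81)/(((-7173 + 7357)*(-14331 + 20714))) = (4*√(-81))/(((-7173 + 7357)*(-14331 + 20714))) = (4*(9*I))/((184*6383)) = (36*I)/1174472 = (36*I)*(1/1174472) = 9*I/293618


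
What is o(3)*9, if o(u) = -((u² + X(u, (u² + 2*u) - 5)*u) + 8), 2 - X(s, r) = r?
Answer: 63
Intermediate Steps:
X(s, r) = 2 - r
o(u) = -8 - u² - u*(7 - u² - 2*u) (o(u) = -((u² + (2 - ((u² + 2*u) - 5))*u) + 8) = -((u² + (2 - (-5 + u² + 2*u))*u) + 8) = -((u² + (2 + (5 - u² - 2*u))*u) + 8) = -((u² + (7 - u² - 2*u)*u) + 8) = -((u² + u*(7 - u² - 2*u)) + 8) = -(8 + u² + u*(7 - u² - 2*u)) = -8 - u² - u*(7 - u² - 2*u))
o(3)*9 = (-8 + 3² + 3³ - 7*3)*9 = (-8 + 9 + 27 - 21)*9 = 7*9 = 63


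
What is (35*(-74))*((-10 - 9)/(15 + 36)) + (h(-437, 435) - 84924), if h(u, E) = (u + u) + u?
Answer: -4348775/51 ≈ -85270.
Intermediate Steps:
h(u, E) = 3*u (h(u, E) = 2*u + u = 3*u)
(35*(-74))*((-10 - 9)/(15 + 36)) + (h(-437, 435) - 84924) = (35*(-74))*((-10 - 9)/(15 + 36)) + (3*(-437) - 84924) = -(-49210)/51 + (-1311 - 84924) = -(-49210)/51 - 86235 = -2590*(-19/51) - 86235 = 49210/51 - 86235 = -4348775/51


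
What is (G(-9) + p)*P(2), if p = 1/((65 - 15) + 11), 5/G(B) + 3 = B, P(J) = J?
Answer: -293/366 ≈ -0.80055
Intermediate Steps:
G(B) = 5/(-3 + B)
p = 1/61 (p = 1/(50 + 11) = 1/61 ≈ 0.016393)
(G(-9) + p)*P(2) = (5/(-3 - 9) + 1/61)*2 = (5/(-12) + 1/61)*2 = (5*(-1/12) + 1/61)*2 = (-5/12 + 1/61)*2 = -293/732*2 = -293/366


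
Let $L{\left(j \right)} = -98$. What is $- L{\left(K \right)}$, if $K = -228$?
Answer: $98$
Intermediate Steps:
$- L{\left(K \right)} = \left(-1\right) \left(-98\right) = 98$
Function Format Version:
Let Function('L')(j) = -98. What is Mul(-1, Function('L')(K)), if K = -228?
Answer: 98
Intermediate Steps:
Mul(-1, Function('L')(K)) = Mul(-1, -98) = 98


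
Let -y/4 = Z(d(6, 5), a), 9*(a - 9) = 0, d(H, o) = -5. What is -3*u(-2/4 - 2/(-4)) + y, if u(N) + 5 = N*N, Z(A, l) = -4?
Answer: 31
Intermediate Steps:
a = 9 (a = 9 + (⅑)*0 = 9 + 0 = 9)
u(N) = -5 + N² (u(N) = -5 + N*N = -5 + N²)
y = 16 (y = -4*(-4) = 16)
-3*u(-2/4 - 2/(-4)) + y = -3*(-5 + (-2/4 - 2/(-4))²) + 16 = -3*(-5 + (-2*¼ - 2*(-¼))²) + 16 = -3*(-5 + (-½ + ½)²) + 16 = -3*(-5 + 0²) + 16 = -3*(-5 + 0) + 16 = -3*(-5) + 16 = 15 + 16 = 31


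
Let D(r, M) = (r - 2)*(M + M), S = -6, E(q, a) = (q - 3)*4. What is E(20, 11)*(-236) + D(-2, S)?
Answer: -16000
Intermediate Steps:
E(q, a) = -12 + 4*q (E(q, a) = (-3 + q)*4 = -12 + 4*q)
D(r, M) = 2*M*(-2 + r) (D(r, M) = (-2 + r)*(2*M) = 2*M*(-2 + r))
E(20, 11)*(-236) + D(-2, S) = (-12 + 4*20)*(-236) + 2*(-6)*(-2 - 2) = (-12 + 80)*(-236) + 2*(-6)*(-4) = 68*(-236) + 48 = -16048 + 48 = -16000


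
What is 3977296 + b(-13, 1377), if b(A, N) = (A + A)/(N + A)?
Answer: 2712515859/682 ≈ 3.9773e+6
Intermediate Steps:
b(A, N) = 2*A/(A + N) (b(A, N) = (2*A)/(A + N) = 2*A/(A + N))
3977296 + b(-13, 1377) = 3977296 + 2*(-13)/(-13 + 1377) = 3977296 + 2*(-13)/1364 = 3977296 + 2*(-13)*(1/1364) = 3977296 - 13/682 = 2712515859/682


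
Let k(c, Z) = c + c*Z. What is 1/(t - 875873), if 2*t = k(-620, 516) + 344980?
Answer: -1/863653 ≈ -1.1579e-6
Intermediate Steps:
k(c, Z) = c + Z*c
t = 12220 (t = (-620*(1 + 516) + 344980)/2 = (-620*517 + 344980)/2 = (-320540 + 344980)/2 = (½)*24440 = 12220)
1/(t - 875873) = 1/(12220 - 875873) = 1/(-863653) = -1/863653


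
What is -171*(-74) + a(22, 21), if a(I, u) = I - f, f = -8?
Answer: 12684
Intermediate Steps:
a(I, u) = 8 + I (a(I, u) = I - 1*(-8) = I + 8 = 8 + I)
-171*(-74) + a(22, 21) = -171*(-74) + (8 + 22) = 12654 + 30 = 12684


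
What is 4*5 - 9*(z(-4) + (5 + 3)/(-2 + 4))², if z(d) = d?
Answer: 20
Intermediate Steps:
4*5 - 9*(z(-4) + (5 + 3)/(-2 + 4))² = 4*5 - 9*(-4 + (5 + 3)/(-2 + 4))² = 20 - 9*(-4 + 8/2)² = 20 - 9*(-4 + 8*(½))² = 20 - 9*(-4 + 4)² = 20 - 9*0² = 20 - 9*0 = 20 + 0 = 20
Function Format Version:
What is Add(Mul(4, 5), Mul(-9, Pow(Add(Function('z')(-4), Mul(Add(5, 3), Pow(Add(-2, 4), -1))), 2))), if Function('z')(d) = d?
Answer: 20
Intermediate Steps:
Add(Mul(4, 5), Mul(-9, Pow(Add(Function('z')(-4), Mul(Add(5, 3), Pow(Add(-2, 4), -1))), 2))) = Add(Mul(4, 5), Mul(-9, Pow(Add(-4, Mul(Add(5, 3), Pow(Add(-2, 4), -1))), 2))) = Add(20, Mul(-9, Pow(Add(-4, Mul(8, Pow(2, -1))), 2))) = Add(20, Mul(-9, Pow(Add(-4, Mul(8, Rational(1, 2))), 2))) = Add(20, Mul(-9, Pow(Add(-4, 4), 2))) = Add(20, Mul(-9, Pow(0, 2))) = Add(20, Mul(-9, 0)) = Add(20, 0) = 20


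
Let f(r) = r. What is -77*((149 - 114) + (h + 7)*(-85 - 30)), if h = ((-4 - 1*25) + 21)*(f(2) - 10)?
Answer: 626010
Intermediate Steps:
h = 64 (h = ((-4 - 1*25) + 21)*(2 - 10) = ((-4 - 25) + 21)*(-8) = (-29 + 21)*(-8) = -8*(-8) = 64)
-77*((149 - 114) + (h + 7)*(-85 - 30)) = -77*((149 - 114) + (64 + 7)*(-85 - 30)) = -77*(35 + 71*(-115)) = -77*(35 - 8165) = -77*(-8130) = 626010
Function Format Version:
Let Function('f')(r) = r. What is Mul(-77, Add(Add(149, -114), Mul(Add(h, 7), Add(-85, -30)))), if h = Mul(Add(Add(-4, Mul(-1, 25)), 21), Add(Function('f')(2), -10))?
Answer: 626010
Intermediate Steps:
h = 64 (h = Mul(Add(Add(-4, Mul(-1, 25)), 21), Add(2, -10)) = Mul(Add(Add(-4, -25), 21), -8) = Mul(Add(-29, 21), -8) = Mul(-8, -8) = 64)
Mul(-77, Add(Add(149, -114), Mul(Add(h, 7), Add(-85, -30)))) = Mul(-77, Add(Add(149, -114), Mul(Add(64, 7), Add(-85, -30)))) = Mul(-77, Add(35, Mul(71, -115))) = Mul(-77, Add(35, -8165)) = Mul(-77, -8130) = 626010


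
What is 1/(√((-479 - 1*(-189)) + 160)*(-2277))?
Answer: I*√130/296010 ≈ 3.8518e-5*I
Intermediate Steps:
1/(√((-479 - 1*(-189)) + 160)*(-2277)) = 1/(√((-479 + 189) + 160)*(-2277)) = 1/(√(-290 + 160)*(-2277)) = 1/(√(-130)*(-2277)) = 1/((I*√130)*(-2277)) = 1/(-2277*I*√130) = I*√130/296010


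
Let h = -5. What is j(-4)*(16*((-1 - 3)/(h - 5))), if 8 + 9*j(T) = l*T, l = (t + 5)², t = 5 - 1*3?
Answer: -2176/15 ≈ -145.07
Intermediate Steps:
t = 2 (t = 5 - 3 = 2)
l = 49 (l = (2 + 5)² = 7² = 49)
j(T) = -8/9 + 49*T/9 (j(T) = -8/9 + (49*T)/9 = -8/9 + 49*T/9)
j(-4)*(16*((-1 - 3)/(h - 5))) = (-8/9 + (49/9)*(-4))*(16*((-1 - 3)/(-5 - 5))) = (-8/9 - 196/9)*(16*(-4/(-10))) = -1088*(-4*(-⅒))/3 = -1088*2/(3*5) = -68/3*32/5 = -2176/15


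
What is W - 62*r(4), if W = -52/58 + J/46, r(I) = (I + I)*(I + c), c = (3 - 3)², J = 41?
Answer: -2646663/1334 ≈ -1984.0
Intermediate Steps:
c = 0 (c = 0² = 0)
r(I) = 2*I² (r(I) = (I + I)*(I + 0) = (2*I)*I = 2*I²)
W = -7/1334 (W = -52/58 + 41/46 = -52*1/58 + 41*(1/46) = -26/29 + 41/46 = -7/1334 ≈ -0.0052474)
W - 62*r(4) = -7/1334 - 124*4² = -7/1334 - 124*16 = -7/1334 - 62*32 = -7/1334 - 1984 = -2646663/1334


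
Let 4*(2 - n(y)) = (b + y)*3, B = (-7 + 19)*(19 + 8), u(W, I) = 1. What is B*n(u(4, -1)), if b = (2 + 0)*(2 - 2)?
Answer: 405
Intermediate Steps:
b = 0 (b = 2*0 = 0)
B = 324 (B = 12*27 = 324)
n(y) = 2 - 3*y/4 (n(y) = 2 - (0 + y)*3/4 = 2 - y*3/4 = 2 - 3*y/4)
B*n(u(4, -1)) = 324*(2 - ¾*1) = 324*(2 - ¾) = 324*(5/4) = 405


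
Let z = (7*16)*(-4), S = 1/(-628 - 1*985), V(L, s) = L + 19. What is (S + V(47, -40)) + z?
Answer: -616167/1613 ≈ -382.00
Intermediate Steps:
V(L, s) = 19 + L
S = -1/1613 (S = 1/(-628 - 985) = 1/(-1613) = -1/1613 ≈ -0.00061996)
z = -448 (z = 112*(-4) = -448)
(S + V(47, -40)) + z = (-1/1613 + (19 + 47)) - 448 = (-1/1613 + 66) - 448 = 106457/1613 - 448 = -616167/1613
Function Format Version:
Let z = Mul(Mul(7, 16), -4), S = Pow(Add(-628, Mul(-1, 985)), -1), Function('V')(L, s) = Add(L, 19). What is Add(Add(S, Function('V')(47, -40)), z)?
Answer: Rational(-616167, 1613) ≈ -382.00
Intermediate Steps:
Function('V')(L, s) = Add(19, L)
S = Rational(-1, 1613) (S = Pow(Add(-628, -985), -1) = Pow(-1613, -1) = Rational(-1, 1613) ≈ -0.00061996)
z = -448 (z = Mul(112, -4) = -448)
Add(Add(S, Function('V')(47, -40)), z) = Add(Add(Rational(-1, 1613), Add(19, 47)), -448) = Add(Add(Rational(-1, 1613), 66), -448) = Add(Rational(106457, 1613), -448) = Rational(-616167, 1613)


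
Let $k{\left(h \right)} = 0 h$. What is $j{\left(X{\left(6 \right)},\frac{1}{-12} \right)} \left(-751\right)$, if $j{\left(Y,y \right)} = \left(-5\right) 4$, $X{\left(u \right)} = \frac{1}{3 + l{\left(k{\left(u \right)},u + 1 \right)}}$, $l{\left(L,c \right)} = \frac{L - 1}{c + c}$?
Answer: $15020$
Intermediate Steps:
$k{\left(h \right)} = 0$
$l{\left(L,c \right)} = \frac{-1 + L}{2 c}$
$X{\left(u \right)} = \frac{1}{3 - \frac{1}{2 \left(1 + u\right)}}$ ($X{\left(u \right)} = \frac{1}{3 + \frac{-1 + 0}{2 \left(u + 1\right)}} = \frac{1}{3 + \frac{1}{2} \frac{1}{1 + u} \left(-1\right)} = \frac{1}{3 - \frac{1}{2 \left(1 + u\right)}}$)
$j{\left(Y,y \right)} = -20$
$j{\left(X{\left(6 \right)},\frac{1}{-12} \right)} \left(-751\right) = \left(-20\right) \left(-751\right) = 15020$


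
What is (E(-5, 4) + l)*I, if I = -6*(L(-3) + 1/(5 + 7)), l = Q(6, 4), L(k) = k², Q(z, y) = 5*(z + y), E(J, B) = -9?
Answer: -4469/2 ≈ -2234.5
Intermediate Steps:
Q(z, y) = 5*y + 5*z (Q(z, y) = 5*(y + z) = 5*y + 5*z)
l = 50 (l = 5*4 + 5*6 = 20 + 30 = 50)
I = -109/2 (I = -6*((-3)² + 1/(5 + 7)) = -6*(9 + 1/12) = -6*109/12 = -109/2 ≈ -54.500)
(E(-5, 4) + l)*I = (-9 + 50)*(-109/2) = 41*(-109/2) = -4469/2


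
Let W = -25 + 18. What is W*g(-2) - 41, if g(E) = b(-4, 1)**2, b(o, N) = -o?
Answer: -153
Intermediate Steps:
W = -7
g(E) = 16 (g(E) = (-1*(-4))**2 = 4**2 = 16)
W*g(-2) - 41 = -7*16 - 41 = -112 - 41 = -153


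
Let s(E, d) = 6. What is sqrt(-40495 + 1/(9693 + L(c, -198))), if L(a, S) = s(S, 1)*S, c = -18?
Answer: I*sqrt(36163047270)/945 ≈ 201.23*I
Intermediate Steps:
L(a, S) = 6*S
sqrt(-40495 + 1/(9693 + L(c, -198))) = sqrt(-40495 + 1/(9693 + 6*(-198))) = sqrt(-40495 + 1/(9693 - 1188)) = sqrt(-40495 + 1/8505) = sqrt(-344409974/8505) = I*sqrt(36163047270)/945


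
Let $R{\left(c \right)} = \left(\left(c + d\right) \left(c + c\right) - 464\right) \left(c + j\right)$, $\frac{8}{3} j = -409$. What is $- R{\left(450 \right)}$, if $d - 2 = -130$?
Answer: $-85824291$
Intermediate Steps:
$d = -128$ ($d = 2 - 130 = -128$)
$j = - \frac{1227}{8}$ ($j = \frac{3}{8} \left(-409\right) = - \frac{1227}{8} \approx -153.38$)
$R{\left(c \right)} = \left(-464 + 2 c \left(-128 + c\right)\right) \left(- \frac{1227}{8} + c\right)$ ($R{\left(c \right)} = \left(\left(c - 128\right) \left(c + c\right) - 464\right) \left(c - \frac{1227}{8}\right) = \left(\left(-128 + c\right) 2 c - 464\right) \left(- \frac{1227}{8} + c\right) = \left(2 c \left(-128 + c\right) - 464\right) \left(- \frac{1227}{8} + c\right) = \left(-464 + 2 c \left(-128 + c\right)\right) \left(- \frac{1227}{8} + c\right)$)
$- R{\left(450 \right)} = - (71166 + 2 \cdot 450^{3} + 38800 \cdot 450 - \frac{2251 \cdot 450^{2}}{4}) = - (71166 + 2 \cdot 91125000 + 17460000 - 113956875) = - (71166 + 182250000 + 17460000 - 113956875) = \left(-1\right) 85824291 = -85824291$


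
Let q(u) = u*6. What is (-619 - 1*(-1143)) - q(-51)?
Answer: 830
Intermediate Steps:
q(u) = 6*u
(-619 - 1*(-1143)) - q(-51) = (-619 - 1*(-1143)) - 6*(-51) = (-619 + 1143) - 1*(-306) = 524 + 306 = 830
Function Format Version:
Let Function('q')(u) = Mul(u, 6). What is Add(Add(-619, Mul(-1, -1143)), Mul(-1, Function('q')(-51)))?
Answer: 830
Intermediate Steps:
Function('q')(u) = Mul(6, u)
Add(Add(-619, Mul(-1, -1143)), Mul(-1, Function('q')(-51))) = Add(Add(-619, Mul(-1, -1143)), Mul(-1, Mul(6, -51))) = Add(Add(-619, 1143), Mul(-1, -306)) = Add(524, 306) = 830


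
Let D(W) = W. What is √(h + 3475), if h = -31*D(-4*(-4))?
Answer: 3*√331 ≈ 54.580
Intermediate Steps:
h = -496 (h = -(-124)*(-4) = -31*16 = -496)
√(h + 3475) = √(-496 + 3475) = √2979 = 3*√331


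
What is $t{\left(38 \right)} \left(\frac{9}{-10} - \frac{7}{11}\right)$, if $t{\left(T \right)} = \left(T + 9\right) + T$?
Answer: $- \frac{2873}{22} \approx -130.59$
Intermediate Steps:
$t{\left(T \right)} = 9 + 2 T$ ($t{\left(T \right)} = \left(9 + T\right) + T = 9 + 2 T$)
$t{\left(38 \right)} \left(\frac{9}{-10} - \frac{7}{11}\right) = \left(9 + 2 \cdot 38\right) \left(\frac{9}{-10} - \frac{7}{11}\right) = \left(9 + 76\right) \left(9 \left(- \frac{1}{10}\right) - \frac{7}{11}\right) = 85 \left(- \frac{9}{10} - \frac{7}{11}\right) = 85 \left(- \frac{169}{110}\right) = - \frac{2873}{22}$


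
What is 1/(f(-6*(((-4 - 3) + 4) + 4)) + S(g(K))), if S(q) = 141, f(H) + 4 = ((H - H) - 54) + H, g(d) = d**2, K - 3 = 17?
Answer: 1/77 ≈ 0.012987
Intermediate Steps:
K = 20 (K = 3 + 17 = 20)
f(H) = -58 + H (f(H) = -4 + (((H - H) - 54) + H) = -4 + ((0 - 54) + H) = -4 + (-54 + H) = -58 + H)
1/(f(-6*(((-4 - 3) + 4) + 4)) + S(g(K))) = 1/((-58 - 6*(((-4 - 3) + 4) + 4)) + 141) = 1/((-58 - 6*((-7 + 4) + 4)) + 141) = 1/((-58 - 6*(-3 + 4)) + 141) = 1/((-58 - 6*1) + 141) = 1/((-58 - 6) + 141) = 1/(-64 + 141) = 1/77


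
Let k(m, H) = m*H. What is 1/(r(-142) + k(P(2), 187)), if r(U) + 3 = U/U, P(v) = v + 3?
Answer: 1/933 ≈ 0.0010718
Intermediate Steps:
P(v) = 3 + v
k(m, H) = H*m
r(U) = -2 (r(U) = -3 + U/U = -3 + 1 = -2)
1/(r(-142) + k(P(2), 187)) = 1/(-2 + 187*(3 + 2)) = 1/(-2 + 187*5) = 1/(-2 + 935) = 1/933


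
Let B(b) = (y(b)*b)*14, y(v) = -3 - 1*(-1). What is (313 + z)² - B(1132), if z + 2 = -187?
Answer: 47072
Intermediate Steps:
z = -189 (z = -2 - 187 = -189)
y(v) = -2 (y(v) = -3 + 1 = -2)
B(b) = -28*b (B(b) = -2*b*14 = -28*b)
(313 + z)² - B(1132) = (313 - 189)² - (-28)*1132 = 124² - 1*(-31696) = 15376 + 31696 = 47072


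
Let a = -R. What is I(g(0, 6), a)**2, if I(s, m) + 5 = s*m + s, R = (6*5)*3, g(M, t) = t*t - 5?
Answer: 7639696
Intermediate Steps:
g(M, t) = -5 + t**2 (g(M, t) = t**2 - 5 = -5 + t**2)
R = 90 (R = 30*3 = 90)
a = -90 (a = -1*90 = -90)
I(s, m) = -5 + s + m*s (I(s, m) = -5 + (s*m + s) = -5 + (m*s + s) = -5 + (s + m*s) = -5 + s + m*s)
I(g(0, 6), a)**2 = (-5 + (-5 + 6**2) - 90*(-5 + 6**2))**2 = (-5 + (-5 + 36) - 90*(-5 + 36))**2 = (-5 + 31 - 90*31)**2 = (-5 + 31 - 2790)**2 = (-2764)**2 = 7639696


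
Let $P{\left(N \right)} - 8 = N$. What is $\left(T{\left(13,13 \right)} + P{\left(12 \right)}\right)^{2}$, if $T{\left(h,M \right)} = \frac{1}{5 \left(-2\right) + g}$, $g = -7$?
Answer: $\frac{114921}{289} \approx 397.65$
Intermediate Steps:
$P{\left(N \right)} = 8 + N$
$T{\left(h,M \right)} = - \frac{1}{17}$ ($T{\left(h,M \right)} = \frac{1}{5 \left(-2\right) - 7} = \frac{1}{-10 - 7} = \frac{1}{-17} = - \frac{1}{17}$)
$\left(T{\left(13,13 \right)} + P{\left(12 \right)}\right)^{2} = \left(- \frac{1}{17} + \left(8 + 12\right)\right)^{2} = \left(- \frac{1}{17} + 20\right)^{2} = \left(\frac{339}{17}\right)^{2} = \frac{114921}{289}$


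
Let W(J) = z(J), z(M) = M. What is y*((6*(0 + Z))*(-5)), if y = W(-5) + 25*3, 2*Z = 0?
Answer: 0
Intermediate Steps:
Z = 0 (Z = (½)*0 = 0)
W(J) = J
y = 70 (y = -5 + 25*3 = -5 + 75 = 70)
y*((6*(0 + Z))*(-5)) = 70*((6*(0 + 0))*(-5)) = 70*((6*0)*(-5)) = 70*(0*(-5)) = 70*0 = 0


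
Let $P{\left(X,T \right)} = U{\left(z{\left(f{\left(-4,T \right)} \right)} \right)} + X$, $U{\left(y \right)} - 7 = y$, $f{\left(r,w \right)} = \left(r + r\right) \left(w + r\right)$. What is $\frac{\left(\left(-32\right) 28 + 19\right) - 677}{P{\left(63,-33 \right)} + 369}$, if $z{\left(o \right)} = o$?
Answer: $- \frac{74}{35} \approx -2.1143$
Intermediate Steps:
$f{\left(r,w \right)} = 2 r \left(r + w\right)$
$U{\left(y \right)} = 7 + y$
$P{\left(X,T \right)} = 39 + X - 8 T$ ($P{\left(X,T \right)} = \left(7 + 2 \left(-4\right) \left(-4 + T\right)\right) + X = \left(7 - \left(-32 + 8 T\right)\right) + X = \left(39 - 8 T\right) + X = 39 + X - 8 T$)
$\frac{\left(\left(-32\right) 28 + 19\right) - 677}{P{\left(63,-33 \right)} + 369} = \frac{\left(\left(-32\right) 28 + 19\right) - 677}{\left(39 + 63 - -264\right) + 369} = \frac{\left(-896 + 19\right) - 677}{\left(39 + 63 + 264\right) + 369} = \frac{-877 - 677}{366 + 369} = - \frac{1554}{735} = \left(-1554\right) \frac{1}{735} = - \frac{74}{35}$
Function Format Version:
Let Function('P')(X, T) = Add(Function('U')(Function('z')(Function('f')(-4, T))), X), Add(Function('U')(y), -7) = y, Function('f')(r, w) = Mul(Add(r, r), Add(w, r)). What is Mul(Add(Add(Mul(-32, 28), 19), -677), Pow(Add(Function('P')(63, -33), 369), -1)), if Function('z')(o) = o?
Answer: Rational(-74, 35) ≈ -2.1143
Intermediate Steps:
Function('f')(r, w) = Mul(2, r, Add(r, w)) (Function('f')(r, w) = Mul(Mul(2, r), Add(r, w)) = Mul(2, r, Add(r, w)))
Function('U')(y) = Add(7, y)
Function('P')(X, T) = Add(39, X, Mul(-8, T)) (Function('P')(X, T) = Add(Add(7, Mul(2, -4, Add(-4, T))), X) = Add(Add(7, Add(32, Mul(-8, T))), X) = Add(Add(39, Mul(-8, T)), X) = Add(39, X, Mul(-8, T)))
Mul(Add(Add(Mul(-32, 28), 19), -677), Pow(Add(Function('P')(63, -33), 369), -1)) = Mul(Add(Add(Mul(-32, 28), 19), -677), Pow(Add(Add(39, 63, Mul(-8, -33)), 369), -1)) = Mul(Add(Add(-896, 19), -677), Pow(Add(Add(39, 63, 264), 369), -1)) = Mul(Add(-877, -677), Pow(Add(366, 369), -1)) = Mul(-1554, Pow(735, -1)) = Mul(-1554, Rational(1, 735)) = Rational(-74, 35)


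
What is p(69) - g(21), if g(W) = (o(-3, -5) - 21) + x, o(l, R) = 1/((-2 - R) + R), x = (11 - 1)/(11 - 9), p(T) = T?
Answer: 171/2 ≈ 85.500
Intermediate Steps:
x = 5 (x = 10/2 = 10*(1/2) = 5)
o(l, R) = -1/2 (o(l, R) = 1/(-2) = -1/2)
g(W) = -33/2 (g(W) = (-1/2 - 21) + 5 = -43/2 + 5 = -33/2)
p(69) - g(21) = 69 - 1*(-33/2) = 69 + 33/2 = 171/2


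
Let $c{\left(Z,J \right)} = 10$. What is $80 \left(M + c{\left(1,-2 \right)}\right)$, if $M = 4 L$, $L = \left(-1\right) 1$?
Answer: $480$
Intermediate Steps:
$L = -1$
$M = -4$ ($M = 4 \left(-1\right) = -4$)
$80 \left(M + c{\left(1,-2 \right)}\right) = 80 \left(-4 + 10\right) = 80 \cdot 6 = 480$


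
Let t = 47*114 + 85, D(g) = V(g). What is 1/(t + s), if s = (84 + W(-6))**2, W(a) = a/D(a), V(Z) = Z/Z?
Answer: 1/11527 ≈ 8.6753e-5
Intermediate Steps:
V(Z) = 1
D(g) = 1
t = 5443 (t = 5358 + 85 = 5443)
W(a) = a (W(a) = a/1 = 1*a = a)
s = 6084 (s = (84 - 6)**2 = 78**2 = 6084)
1/(t + s) = 1/(5443 + 6084) = 1/11527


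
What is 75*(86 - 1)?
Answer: 6375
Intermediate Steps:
75*(86 - 1) = 75*85 = 6375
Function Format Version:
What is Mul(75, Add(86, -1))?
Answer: 6375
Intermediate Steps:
Mul(75, Add(86, -1)) = Mul(75, 85) = 6375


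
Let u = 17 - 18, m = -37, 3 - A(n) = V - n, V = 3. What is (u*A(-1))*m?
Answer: -37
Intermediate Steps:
A(n) = n (A(n) = 3 - (3 - n) = 3 + (-3 + n) = n)
u = -1
(u*A(-1))*m = -1*(-1)*(-37) = 1*(-37) = -37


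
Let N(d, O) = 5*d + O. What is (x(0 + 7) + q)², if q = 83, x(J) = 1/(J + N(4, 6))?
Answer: 7507600/1089 ≈ 6894.0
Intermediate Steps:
N(d, O) = O + 5*d
x(J) = 1/(26 + J) (x(J) = 1/(J + (6 + 5*4)) = 1/(J + (6 + 20)) = 1/(J + 26) = 1/(26 + J))
(x(0 + 7) + q)² = (1/(26 + (0 + 7)) + 83)² = (1/(26 + 7) + 83)² = (1/33 + 83)² = (2740/33)² = 7507600/1089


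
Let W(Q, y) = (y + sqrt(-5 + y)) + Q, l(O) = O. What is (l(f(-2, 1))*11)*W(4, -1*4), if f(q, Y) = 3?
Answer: 99*I ≈ 99.0*I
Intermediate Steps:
W(Q, y) = Q + y + sqrt(-5 + y)
(l(f(-2, 1))*11)*W(4, -1*4) = (3*11)*(4 - 1*4 + sqrt(-5 - 1*4)) = 33*(4 - 4 + sqrt(-5 - 4)) = 33*(4 - 4 + sqrt(-9)) = 33*(4 - 4 + 3*I) = 33*(3*I) = 99*I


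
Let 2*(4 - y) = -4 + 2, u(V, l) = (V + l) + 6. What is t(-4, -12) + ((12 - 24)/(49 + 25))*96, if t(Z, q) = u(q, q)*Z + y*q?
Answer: -132/37 ≈ -3.5676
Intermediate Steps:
u(V, l) = 6 + V + l
y = 5 (y = 4 - (-4 + 2)/2 = 4 - ½*(-2) = 4 + 1 = 5)
t(Z, q) = 5*q + Z*(6 + 2*q) (t(Z, q) = (6 + q + q)*Z + 5*q = (6 + 2*q)*Z + 5*q = Z*(6 + 2*q) + 5*q = 5*q + Z*(6 + 2*q))
t(-4, -12) + ((12 - 24)/(49 + 25))*96 = (5*(-12) + 2*(-4)*(3 - 12)) + ((12 - 24)/(49 + 25))*96 = (-60 + 2*(-4)*(-9)) - 12/74*96 = (-60 + 72) - 12*1/74*96 = 12 - 6/37*96 = 12 - 576/37 = -132/37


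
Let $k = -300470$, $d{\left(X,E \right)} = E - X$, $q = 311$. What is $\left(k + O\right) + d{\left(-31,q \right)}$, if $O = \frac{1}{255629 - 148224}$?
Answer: $- \frac{32235247839}{107405} \approx -3.0013 \cdot 10^{5}$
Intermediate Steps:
$O = \frac{1}{107405} \approx 9.3105 \cdot 10^{-6}$
$\left(k + O\right) + d{\left(-31,q \right)} = \left(-300470 + \frac{1}{107405}\right) + \left(311 - -31\right) = - \frac{32271980349}{107405} + \left(311 + 31\right) = - \frac{32271980349}{107405} + 342 = - \frac{32235247839}{107405}$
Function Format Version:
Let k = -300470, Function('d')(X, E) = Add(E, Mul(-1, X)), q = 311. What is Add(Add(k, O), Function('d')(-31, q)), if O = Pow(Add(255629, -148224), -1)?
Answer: Rational(-32235247839, 107405) ≈ -3.0013e+5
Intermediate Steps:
O = Rational(1, 107405) (O = Pow(107405, -1) = Rational(1, 107405) ≈ 9.3105e-6)
Add(Add(k, O), Function('d')(-31, q)) = Add(Add(-300470, Rational(1, 107405)), Add(311, Mul(-1, -31))) = Add(Rational(-32271980349, 107405), Add(311, 31)) = Add(Rational(-32271980349, 107405), 342) = Rational(-32235247839, 107405)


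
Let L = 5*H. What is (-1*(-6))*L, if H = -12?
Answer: -360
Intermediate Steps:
L = -60 (L = 5*(-12) = -60)
(-1*(-6))*L = -1*(-6)*(-60) = 6*(-60) = -360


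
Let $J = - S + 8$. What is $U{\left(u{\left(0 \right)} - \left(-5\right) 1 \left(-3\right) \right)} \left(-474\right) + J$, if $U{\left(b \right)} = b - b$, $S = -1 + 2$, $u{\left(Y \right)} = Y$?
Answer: $7$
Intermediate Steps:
$S = 1$
$J = 7$ ($J = \left(-1\right) 1 + 8 = -1 + 8 = 7$)
$U{\left(b \right)} = 0$
$U{\left(u{\left(0 \right)} - \left(-5\right) 1 \left(-3\right) \right)} \left(-474\right) + J = 0 \left(-474\right) + 7 = 0 + 7 = 7$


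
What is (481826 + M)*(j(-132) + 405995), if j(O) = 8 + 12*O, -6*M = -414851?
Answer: 1336931161133/6 ≈ 2.2282e+11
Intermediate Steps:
M = 414851/6 (M = -⅙*(-414851) = 414851/6 ≈ 69142.)
(481826 + M)*(j(-132) + 405995) = (481826 + 414851/6)*((8 + 12*(-132)) + 405995) = 3305807*((8 - 1584) + 405995)/6 = 3305807*(-1576 + 405995)/6 = (3305807/6)*404419 = 1336931161133/6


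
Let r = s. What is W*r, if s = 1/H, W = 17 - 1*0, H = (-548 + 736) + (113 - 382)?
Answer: -17/81 ≈ -0.20988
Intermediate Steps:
H = -81 (H = 188 - 269 = -81)
W = 17 (W = 17 + 0 = 17)
s = -1/81 (s = 1/(-81) = -1/81 ≈ -0.012346)
r = -1/81 ≈ -0.012346
W*r = 17*(-1/81) = -17/81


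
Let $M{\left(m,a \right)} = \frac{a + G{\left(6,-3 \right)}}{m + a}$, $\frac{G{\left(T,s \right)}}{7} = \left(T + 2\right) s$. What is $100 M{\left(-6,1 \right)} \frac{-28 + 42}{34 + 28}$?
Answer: $\frac{23380}{31} \approx 754.19$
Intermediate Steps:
$G{\left(T,s \right)} = 7 s \left(2 + T\right)$ ($G{\left(T,s \right)} = 7 \left(T + 2\right) s = 7 \left(2 + T\right) s = 7 s \left(2 + T\right)$)
$M{\left(m,a \right)} = \frac{-168 + a}{a + m}$ ($M{\left(m,a \right)} = \frac{a + 7 \left(-3\right) \left(2 + 6\right)}{m + a} = \frac{a + 7 \left(-3\right) 8}{a + m} = \frac{a - 168}{a + m} = \frac{-168 + a}{a + m}$)
$100 M{\left(-6,1 \right)} \frac{-28 + 42}{34 + 28} = 100 \frac{-168 + 1}{1 - 6} \frac{-28 + 42}{34 + 28} = 100 \frac{1}{-5} \left(-167\right) \frac{14}{62} = 100 \left(\left(- \frac{1}{5}\right) \left(-167\right)\right) 14 \cdot \frac{1}{62} = 100 \cdot \frac{167}{5} \cdot \frac{7}{31} = 3340 \cdot \frac{7}{31} = \frac{23380}{31}$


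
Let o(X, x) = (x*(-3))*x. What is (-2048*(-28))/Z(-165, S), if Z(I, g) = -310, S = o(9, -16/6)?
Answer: -28672/155 ≈ -184.98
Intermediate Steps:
o(X, x) = -3*x² (o(X, x) = (-3*x)*x = -3*x²)
S = -64/3 (S = -3*(-16/6)² = -3*(-16*⅙)² = -3*(-8/3)² = -3*64/9 = -64/3 ≈ -21.333)
(-2048*(-28))/Z(-165, S) = -2048*(-28)/(-310) = 57344*(-1/310) = -28672/155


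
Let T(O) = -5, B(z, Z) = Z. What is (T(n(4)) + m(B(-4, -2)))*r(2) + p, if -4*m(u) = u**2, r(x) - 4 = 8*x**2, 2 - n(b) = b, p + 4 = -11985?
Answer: -12205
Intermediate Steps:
p = -11989 (p = -4 - 11985 = -11989)
n(b) = 2 - b
r(x) = 4 + 8*x**2
m(u) = -u**2/4
(T(n(4)) + m(B(-4, -2)))*r(2) + p = (-5 - 1/4*(-2)**2)*(4 + 8*2**2) - 11989 = (-5 - 1/4*4)*(4 + 8*4) - 11989 = (-5 - 1)*(4 + 32) - 11989 = -6*36 - 11989 = -216 - 11989 = -12205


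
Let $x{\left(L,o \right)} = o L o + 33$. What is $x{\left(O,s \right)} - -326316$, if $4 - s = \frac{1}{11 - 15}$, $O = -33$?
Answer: $\frac{5212047}{16} \approx 3.2575 \cdot 10^{5}$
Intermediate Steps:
$s = \frac{17}{4}$ ($s = 4 - \frac{1}{11 - 15} = 4 - \frac{1}{-4} = 4 - - \frac{1}{4} = 4 + \frac{1}{4} = \frac{17}{4} \approx 4.25$)
$x{\left(L,o \right)} = 33 + L o^{2}$ ($x{\left(L,o \right)} = L o o + 33 = L o^{2} + 33 = 33 + L o^{2}$)
$x{\left(O,s \right)} - -326316 = \left(33 - 33 \left(\frac{17}{4}\right)^{2}\right) - -326316 = \left(33 - \frac{9537}{16}\right) + 326316 = - \frac{9009}{16} + 326316 = \frac{5212047}{16}$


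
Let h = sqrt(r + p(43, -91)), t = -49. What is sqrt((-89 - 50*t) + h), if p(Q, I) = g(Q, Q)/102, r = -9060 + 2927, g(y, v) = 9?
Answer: sqrt(2729316 + 34*I*sqrt(7089646))/34 ≈ 48.597 + 0.80574*I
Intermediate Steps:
r = -6133
p(Q, I) = 3/34 (p(Q, I) = 9/102 = 9*(1/102) = 3/34)
h = I*sqrt(7089646)/34 (h = sqrt(-6133 + 3/34) = sqrt(-208519/34) = I*sqrt(7089646)/34 ≈ 78.313*I)
sqrt((-89 - 50*t) + h) = sqrt((-89 - 50*(-49)) + I*sqrt(7089646)/34) = sqrt((-89 + 2450) + I*sqrt(7089646)/34) = sqrt(2361 + I*sqrt(7089646)/34)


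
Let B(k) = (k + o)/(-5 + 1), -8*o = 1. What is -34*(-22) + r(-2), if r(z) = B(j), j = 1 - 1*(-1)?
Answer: 23921/32 ≈ 747.53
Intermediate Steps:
o = -1/8 (o = -1/8*1 = -1/8 ≈ -0.12500)
j = 2 (j = 1 + 1 = 2)
B(k) = 1/32 - k/4 (B(k) = (k - 1/8)/(-5 + 1) = (-1/8 + k)/(-4) = (-1/8 + k)*(-1/4) = 1/32 - k/4)
r(z) = -15/32 (r(z) = 1/32 - 1/4*2 = 1/32 - 1/2 = -15/32)
-34*(-22) + r(-2) = -34*(-22) - 15/32 = 748 - 15/32 = 23921/32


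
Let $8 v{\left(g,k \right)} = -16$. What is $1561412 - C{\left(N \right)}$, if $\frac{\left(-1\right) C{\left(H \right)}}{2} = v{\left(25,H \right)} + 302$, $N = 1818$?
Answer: $1562012$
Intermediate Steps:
$v{\left(g,k \right)} = -2$ ($v{\left(g,k \right)} = \frac{1}{8} \left(-16\right) = -2$)
$C{\left(H \right)} = -600$ ($C{\left(H \right)} = - 2 \left(-2 + 302\right) = \left(-2\right) 300 = -600$)
$1561412 - C{\left(N \right)} = 1561412 - -600 = 1561412 + 600 = 1562012$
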